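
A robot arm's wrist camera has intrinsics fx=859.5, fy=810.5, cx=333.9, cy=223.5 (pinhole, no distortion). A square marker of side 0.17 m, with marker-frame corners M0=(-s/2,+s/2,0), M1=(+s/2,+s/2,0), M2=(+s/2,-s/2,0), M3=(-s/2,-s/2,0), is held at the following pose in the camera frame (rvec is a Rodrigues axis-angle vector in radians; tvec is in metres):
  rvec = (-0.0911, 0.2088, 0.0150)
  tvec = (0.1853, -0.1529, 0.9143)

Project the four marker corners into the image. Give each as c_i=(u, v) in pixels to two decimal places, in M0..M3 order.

c0=(426.96, 163.25) c1=(591.41, 161.69) c2=(591.04, 10.99) c3=(429.25, 18.18)

Intrinsics K: fx=859.5, fy=810.5, cx=333.9, cy=223.5
Marker side s = 0.17 m; corners in marker frame (Z=0):
  M0 = (-0.0850, +0.0850, 0)
  M1 = (+0.0850, +0.0850, 0)
  M2 = (+0.0850, -0.0850, 0)
  M3 = (-0.0850, -0.0850, 0)
rvec = (-0.0911, 0.2088, 0.0150), |rvec| = θ = 0.22830 rad = 13.081°
Rodrigues: sinθ=0.22632, 1−cosθ=0.02595; R = I + sinθ·[k]× + (1−cosθ)·[k]×²:
    [+0.97818 -0.02434 +0.20631]
    [+0.00540 +0.99576 +0.09187]
    [-0.20767 -0.08875 +0.97416]
t = (0.1853, -0.1529, 0.9143) m
M0: Pc = R·M0+t = (+0.10009, -0.06872, +0.92441); u = 859.5·(+0.10009)/0.92441 + 333.9 = 426.9579, v = 810.5·(-0.06872)/0.92441 + 223.5 = 163.2481
M1: Pc = R·M1+t = (+0.26638, -0.06780, +0.88910); u = 859.5·(+0.26638)/0.88910 + 333.9 = 591.4073, v = 810.5·(-0.06780)/0.88910 + 223.5 = 161.6926
M2: Pc = R·M2+t = (+0.27051, -0.23708, +0.90419); u = 859.5·(+0.27051)/0.90419 + 333.9 = 591.0437, v = 810.5·(-0.23708)/0.90419 + 223.5 = 10.9859
M3: Pc = R·M3+t = (+0.10422, -0.23800, +0.93950); u = 859.5·(+0.10422)/0.93950 + 333.9 = 429.2489, v = 810.5·(-0.23800)/0.93950 + 223.5 = 18.1796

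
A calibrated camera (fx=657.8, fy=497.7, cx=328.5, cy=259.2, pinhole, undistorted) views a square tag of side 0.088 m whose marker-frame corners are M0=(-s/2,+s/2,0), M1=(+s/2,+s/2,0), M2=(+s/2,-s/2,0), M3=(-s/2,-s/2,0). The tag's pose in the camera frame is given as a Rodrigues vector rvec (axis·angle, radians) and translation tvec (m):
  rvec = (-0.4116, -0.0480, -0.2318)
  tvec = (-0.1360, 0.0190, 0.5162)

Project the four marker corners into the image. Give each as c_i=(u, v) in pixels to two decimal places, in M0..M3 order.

c0=(104.48, 327.16) c1=(220.03, 307.47) c2=(201.89, 231.81) c3=(93.57, 249.06)

Intrinsics K: fx=657.8, fy=497.7, cx=328.5, cy=259.2
Marker side s = 0.088 m; corners in marker frame (Z=0):
  M0 = (-0.0440, +0.0440, 0)
  M1 = (+0.0440, +0.0440, 0)
  M2 = (+0.0440, -0.0440, 0)
  M3 = (-0.0440, -0.0440, 0)
rvec = (-0.4116, -0.0480, -0.2318), |rvec| = θ = 0.47482 rad = 27.205°
Rodrigues: sinθ=0.45717, 1−cosθ=0.11062; R = I + sinθ·[k]× + (1−cosθ)·[k]×²:
    [+0.97250 +0.23288 +0.00060]
    [-0.21349 +0.89051 +0.40177]
    [+0.09303 -0.39085 +0.91574]
t = (-0.1360, 0.0190, 0.5162) m
M0: Pc = R·M0+t = (-0.16854, +0.06758, +0.49491); u = 657.8·(-0.16854)/0.49491 + 328.5 = 104.4835, v = 497.7·(+0.06758)/0.49491 + 259.2 = 327.1571
M1: Pc = R·M1+t = (-0.08296, +0.04879, +0.50310); u = 657.8·(-0.08296)/0.50310 + 328.5 = 220.0256, v = 497.7·(+0.04879)/0.50310 + 259.2 = 307.4653
M2: Pc = R·M2+t = (-0.10346, -0.02958, +0.53749); u = 657.8·(-0.10346)/0.53749 + 328.5 = 201.8862, v = 497.7·(-0.02958)/0.53749 + 259.2 = 231.8135
M3: Pc = R·M3+t = (-0.18904, -0.01079, +0.52930); u = 657.8·(-0.18904)/0.52930 + 328.5 = 93.5716, v = 497.7·(-0.01079)/0.52930 + 259.2 = 249.0556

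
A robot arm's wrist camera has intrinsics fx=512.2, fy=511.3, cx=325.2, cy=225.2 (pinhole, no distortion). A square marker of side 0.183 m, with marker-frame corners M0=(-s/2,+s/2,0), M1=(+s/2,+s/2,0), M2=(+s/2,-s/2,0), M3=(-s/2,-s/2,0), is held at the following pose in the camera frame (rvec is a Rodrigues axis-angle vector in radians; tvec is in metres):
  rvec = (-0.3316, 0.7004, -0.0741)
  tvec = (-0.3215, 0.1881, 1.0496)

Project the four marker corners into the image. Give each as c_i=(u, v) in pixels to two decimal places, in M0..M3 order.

c0=(137.10, 363.29) c1=(189.31, 362.34) c2=(201.17, 267.91) c3=(150.50, 278.24)

Intrinsics K: fx=512.2, fy=511.3, cx=325.2, cy=225.2
Marker side s = 0.183 m; corners in marker frame (Z=0):
  M0 = (-0.0915, +0.0915, 0)
  M1 = (+0.0915, +0.0915, 0)
  M2 = (+0.0915, -0.0915, 0)
  M3 = (-0.0915, -0.0915, 0)
rvec = (-0.3316, 0.7004, -0.0741), |rvec| = θ = 0.77847 rad = 44.603°
Rodrigues: sinθ=0.70219, 1−cosθ=0.28801; R = I + sinθ·[k]× + (1−cosθ)·[k]×²:
    [+0.76425 -0.04354 +0.64345]
    [-0.17722 +0.94513 +0.27444]
    [-0.62009 -0.32377 +0.71460]
t = (-0.3215, 0.1881, 1.0496) m
M0: Pc = R·M0+t = (-0.39541, +0.29080, +1.07671); u = 512.2·(-0.39541)/1.07671 + 325.2 = 137.0994, v = 511.3·(+0.29080)/1.07671 + 225.2 = 363.2902
M1: Pc = R·M1+t = (-0.25556, +0.25836, +0.96324); u = 512.2·(-0.25556)/0.96324 + 325.2 = 189.3088, v = 511.3·(+0.25836)/0.96324 + 225.2 = 362.3435
M2: Pc = R·M2+t = (-0.24759, +0.08540, +1.02249); u = 512.2·(-0.24759)/1.02249 + 325.2 = 201.1747, v = 511.3·(+0.08540)/1.02249 + 225.2 = 267.9072
M3: Pc = R·M3+t = (-0.38744, +0.11784, +1.13596); u = 512.2·(-0.38744)/1.13596 + 325.2 = 150.5031, v = 511.3·(+0.11784)/1.13596 + 225.2 = 278.2382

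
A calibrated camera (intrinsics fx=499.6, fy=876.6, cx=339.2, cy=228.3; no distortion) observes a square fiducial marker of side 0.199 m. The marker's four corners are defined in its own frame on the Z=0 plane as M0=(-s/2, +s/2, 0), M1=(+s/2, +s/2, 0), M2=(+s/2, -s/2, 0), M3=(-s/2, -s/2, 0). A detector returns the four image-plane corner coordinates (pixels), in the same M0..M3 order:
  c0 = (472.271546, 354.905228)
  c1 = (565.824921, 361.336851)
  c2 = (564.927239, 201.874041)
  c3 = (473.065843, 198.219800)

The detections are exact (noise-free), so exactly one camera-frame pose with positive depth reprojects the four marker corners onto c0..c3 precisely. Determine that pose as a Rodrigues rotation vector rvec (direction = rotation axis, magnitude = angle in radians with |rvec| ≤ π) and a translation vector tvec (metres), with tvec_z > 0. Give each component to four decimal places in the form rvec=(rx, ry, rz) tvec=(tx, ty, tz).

Intrinsics K: fx=499.6, fy=876.6, cx=339.2, cy=228.3
Marker side s = 0.199 m; corners in marker frame (Z=0):
  M0 = (-0.0995, +0.0995, 0)
  M1 = (+0.0995, +0.0995, 0)
  M2 = (+0.0995, -0.0995, 0)
  M3 = (-0.0995, -0.0995, 0)
Detected image corners:
  c0 = (472.271546, 354.905228) px
  c1 = (565.824921, 361.336851) px
  c2 = (564.927239, 201.874041) px
  c3 = (473.065843, 198.219800) px
Planar DLT: solve 8×8 A·h = b for H (H[2,2]=1):
  H  [+421.51970 -47.35238 +518.62842]
  H  [+1.45294 +768.70088 +278.34169]
  H  [-0.08537 -0.09166 +1.00000]
B = K⁻¹H; ‖b₁‖=0.906021, ‖b₂‖=0.906021; λ = 2/(‖b₁‖+‖b₂‖) = 1.103727, sign → tz>0 ⇒ λ=+1.103727
r₁ = λ·B[:,0] = (+0.99520,+0.02637,-0.09422); r₂ = λ·B[:,1] = (-0.03592,+0.99422,-0.10117)
r₃ = r₁×r₂ = (+0.09101,+0.10407,+0.99040); SVD([r₁ r₂ r₃]) → R = UVᵀ:
  R  [+0.99520 -0.03592 +0.09101]
  R  [+0.02637 +0.99422 +0.10407]
  R  [-0.09422 -0.10117 +0.99040]
t = (+0.39640, +0.06301, +1.10373) m
tr R = 2.979819; θ = arccos((tr R − 1)/2) = 0.142180 rad = 8.146°
axis k = ((R−Rᵀ)₃₂, (R−Rᵀ)₁₃, (R−Rᵀ)₂₁) / (2 sinθ) = (-0.724218, +0.653605, +0.219793)
rvec = θ·k = (-0.102969, +0.092929, +0.031250)

rvec=(-0.1030, 0.0929, 0.0313) tvec=(0.3964, 0.0630, 1.1037)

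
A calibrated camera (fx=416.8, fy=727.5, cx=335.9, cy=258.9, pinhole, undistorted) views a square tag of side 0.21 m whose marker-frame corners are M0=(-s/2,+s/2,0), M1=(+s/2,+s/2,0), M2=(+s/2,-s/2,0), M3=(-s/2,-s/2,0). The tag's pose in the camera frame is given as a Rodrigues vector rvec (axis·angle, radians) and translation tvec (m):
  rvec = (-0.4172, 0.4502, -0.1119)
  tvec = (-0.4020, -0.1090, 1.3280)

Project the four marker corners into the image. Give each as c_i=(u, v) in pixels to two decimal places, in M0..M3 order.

Intrinsics K: fx=416.8, fy=727.5, cx=335.9, cy=258.9
Marker side s = 0.21 m; corners in marker frame (Z=0):
  M0 = (-0.1050, +0.1050, 0)
  M1 = (+0.1050, +0.1050, 0)
  M2 = (+0.1050, -0.1050, 0)
  M3 = (-0.1050, -0.1050, 0)
rvec = (-0.4172, 0.4502, -0.1119), |rvec| = θ = 0.62391 rad = 35.747°
Rodrigues: sinθ=0.58421, 1−cosθ=0.18840; R = I + sinθ·[k]× + (1−cosθ)·[k]×²:
    [+0.89584 +0.01388 +0.44415]
    [-0.19568 +0.90970 +0.36627]
    [-0.39896 -0.41504 +0.81766]
t = (-0.4020, -0.1090, 1.3280) m
M0: Pc = R·M0+t = (-0.49461, +0.00707, +1.32631); u = 416.8·(-0.49461)/1.32631 + 335.9 = 180.4674, v = 727.5·(+0.00707)/1.32631 + 258.9 = 262.7754
M1: Pc = R·M1+t = (-0.30648, -0.03403, +1.24253); u = 416.8·(-0.30648)/1.24253 + 335.9 = 233.0932, v = 727.5·(-0.03403)/1.24253 + 258.9 = 238.9763
M2: Pc = R·M2+t = (-0.30939, -0.22507, +1.32969); u = 416.8·(-0.30939)/1.32969 + 335.9 = 238.9185, v = 727.5·(-0.22507)/1.32969 + 258.9 = 135.7621
M3: Pc = R·M3+t = (-0.49752, -0.18397, +1.41347); u = 416.8·(-0.49752)/1.41347 + 335.9 = 189.1925, v = 727.5·(-0.18397)/1.41347 + 258.9 = 164.2116

c0=(180.47, 262.78) c1=(233.09, 238.98) c2=(238.92, 135.76) c3=(189.19, 164.21)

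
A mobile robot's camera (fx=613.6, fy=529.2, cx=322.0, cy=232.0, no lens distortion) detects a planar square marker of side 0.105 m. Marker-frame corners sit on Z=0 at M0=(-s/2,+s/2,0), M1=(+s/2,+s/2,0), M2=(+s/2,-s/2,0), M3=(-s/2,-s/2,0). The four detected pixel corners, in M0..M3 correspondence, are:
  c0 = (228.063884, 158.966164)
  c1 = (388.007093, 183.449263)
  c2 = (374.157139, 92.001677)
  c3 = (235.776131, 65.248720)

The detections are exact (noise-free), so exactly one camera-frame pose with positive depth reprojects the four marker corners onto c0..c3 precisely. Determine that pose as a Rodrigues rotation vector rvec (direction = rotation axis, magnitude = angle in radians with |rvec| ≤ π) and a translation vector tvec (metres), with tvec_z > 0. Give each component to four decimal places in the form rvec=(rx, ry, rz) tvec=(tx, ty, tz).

rvec=(-0.6207, -0.2982, 0.0565) tvec=(-0.0090, -0.0869, 0.4178)

Intrinsics K: fx=613.6, fy=529.2, cx=322.0, cy=232.0
Marker side s = 0.105 m; corners in marker frame (Z=0):
  M0 = (-0.0525, +0.0525, 0)
  M1 = (+0.0525, +0.0525, 0)
  M2 = (+0.0525, -0.0525, 0)
  M3 = (-0.0525, -0.0525, 0)
Detected image corners:
  c0 = (228.063884, 158.966164) px
  c1 = (388.007093, 183.449263) px
  c2 = (374.157139, 92.001677) px
  c3 = (235.776131, 65.248720) px
Planar DLT: solve 8×8 A·h = b for H (H[2,2]=1):
  H  [+1602.50687 -393.30430 +308.80876]
  H  [+321.96295 +707.82455 +121.95529]
  H  [+0.61796 -1.38943 +1.00000]
B = K⁻¹H; ‖b₁‖=2.393279, ‖b₂‖=2.393279; λ = 2/(‖b₁‖+‖b₂‖) = 0.417837, sign → tz>0 ⇒ λ=+0.417837
r₁ = λ·B[:,0] = (+0.95574,+0.14101,+0.25821); r₂ = λ·B[:,1] = (+0.03684,+0.81339,-0.58056)
r₃ = r₁×r₂ = (-0.29189,+0.56437,+0.77219); SVD([r₁ r₂ r₃]) → R = UVᵀ:
  R  [+0.95574 +0.03684 -0.29189]
  R  [+0.14101 +0.81339 +0.56437]
  R  [+0.25821 -0.58056 +0.77219]
t = (-0.00898, -0.08689, +0.41784) m
tr R = 2.541324; θ = arccos((tr R − 1)/2) = 0.690917 rad = 39.587°
axis k = ((R−Rᵀ)₃₂, (R−Rᵀ)₁₃, (R−Rᵀ)₂₁) / (2 sinθ) = (-0.898345, -0.431619, +0.081741)
rvec = θ·k = (-0.620682, -0.298213, +0.056476)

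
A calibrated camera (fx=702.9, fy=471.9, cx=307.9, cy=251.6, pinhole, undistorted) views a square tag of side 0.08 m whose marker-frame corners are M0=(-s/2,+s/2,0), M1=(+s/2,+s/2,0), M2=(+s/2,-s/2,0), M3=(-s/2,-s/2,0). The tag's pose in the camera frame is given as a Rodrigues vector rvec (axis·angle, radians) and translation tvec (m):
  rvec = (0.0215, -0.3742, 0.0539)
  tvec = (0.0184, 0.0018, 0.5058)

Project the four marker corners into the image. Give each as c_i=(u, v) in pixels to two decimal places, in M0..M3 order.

c0=(277.82, 289.79) c1=(379.84, 291.17) c2=(386.08, 218.76) c3=(284.25, 213.06)

Intrinsics K: fx=702.9, fy=471.9, cx=307.9, cy=251.6
Marker side s = 0.08 m; corners in marker frame (Z=0):
  M0 = (-0.0400, +0.0400, 0)
  M1 = (+0.0400, +0.0400, 0)
  M2 = (+0.0400, -0.0400, 0)
  M3 = (-0.0400, -0.0400, 0)
rvec = (0.0215, -0.3742, 0.0539), |rvec| = θ = 0.37867 rad = 21.696°
Rodrigues: sinθ=0.36969, 1−cosθ=0.07084; R = I + sinθ·[k]× + (1−cosθ)·[k]×²:
    [+0.92938 -0.05660 -0.36475]
    [+0.04865 +0.99834 -0.03095]
    [+0.36589 +0.01103 +0.93059]
t = (0.0184, 0.0018, 0.5058) m
M0: Pc = R·M0+t = (-0.02104, +0.03979, +0.49161); u = 702.9·(-0.02104)/0.49161 + 307.9 = 277.8180, v = 471.9·(+0.03979)/0.49161 + 251.6 = 289.7928
M1: Pc = R·M1+t = (+0.05331, +0.04368, +0.52088); u = 702.9·(+0.05331)/0.52088 + 307.9 = 379.8416, v = 471.9·(+0.04368)/0.52088 + 251.6 = 291.1722
M2: Pc = R·M2+t = (+0.05784, -0.03619, +0.51999); u = 702.9·(+0.05784)/0.51999 + 307.9 = 386.0838, v = 471.9·(-0.03619)/0.51999 + 251.6 = 218.7594
M3: Pc = R·M3+t = (-0.01651, -0.04008, +0.49072); u = 702.9·(-0.01651)/0.49072 + 307.9 = 284.2493, v = 471.9·(-0.04008)/0.49072 + 251.6 = 213.0581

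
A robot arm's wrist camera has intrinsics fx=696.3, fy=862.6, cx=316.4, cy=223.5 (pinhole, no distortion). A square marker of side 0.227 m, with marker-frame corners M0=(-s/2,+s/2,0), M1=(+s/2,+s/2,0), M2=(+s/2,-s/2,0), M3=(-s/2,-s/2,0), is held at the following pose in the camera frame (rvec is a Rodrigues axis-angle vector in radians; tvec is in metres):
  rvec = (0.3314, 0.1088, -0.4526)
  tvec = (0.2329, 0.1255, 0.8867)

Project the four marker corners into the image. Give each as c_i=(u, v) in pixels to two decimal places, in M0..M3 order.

Intrinsics K: fx=696.3, fy=862.6, cx=316.4, cy=223.5
Marker side s = 0.227 m; corners in marker frame (Z=0):
  M0 = (-0.1135, +0.1135, 0)
  M1 = (+0.1135, +0.1135, 0)
  M2 = (+0.1135, -0.1135, 0)
  M3 = (-0.1135, -0.1135, 0)
rvec = (0.3314, 0.1088, -0.4526), |rvec| = θ = 0.57141 rad = 32.739°
Rodrigues: sinθ=0.54082, 1−cosθ=0.15886; R = I + sinθ·[k]× + (1−cosθ)·[k]×²:
    [+0.89457 +0.44591 +0.03000]
    [-0.41083 +0.84690 -0.33762]
    [-0.17595 +0.28970 +0.94081]
t = (0.2329, 0.1255, 0.8867) m
M0: Pc = R·M0+t = (+0.18198, +0.26825, +0.93955); u = 696.3·(+0.18198)/0.93955 + 316.4 = 451.2628, v = 862.6·(+0.26825)/0.93955 + 223.5 = 469.7813
M1: Pc = R·M1+t = (+0.38505, +0.17499, +0.89961); u = 696.3·(+0.38505)/0.89961 + 316.4 = 614.4257, v = 862.6·(+0.17499)/0.89961 + 223.5 = 391.2949
M2: Pc = R·M2+t = (+0.28382, -0.01725, +0.83385); u = 696.3·(+0.28382)/0.83385 + 316.4 = 553.4047, v = 862.6·(-0.01725)/0.83385 + 223.5 = 205.6534
M3: Pc = R·M3+t = (+0.08075, +0.07601, +0.87379); u = 696.3·(+0.08075)/0.87379 + 316.4 = 380.7514, v = 862.6·(+0.07601)/0.87379 + 223.5 = 298.5325

c0=(451.26, 469.78) c1=(614.43, 391.29) c2=(553.40, 205.65) c3=(380.75, 298.53)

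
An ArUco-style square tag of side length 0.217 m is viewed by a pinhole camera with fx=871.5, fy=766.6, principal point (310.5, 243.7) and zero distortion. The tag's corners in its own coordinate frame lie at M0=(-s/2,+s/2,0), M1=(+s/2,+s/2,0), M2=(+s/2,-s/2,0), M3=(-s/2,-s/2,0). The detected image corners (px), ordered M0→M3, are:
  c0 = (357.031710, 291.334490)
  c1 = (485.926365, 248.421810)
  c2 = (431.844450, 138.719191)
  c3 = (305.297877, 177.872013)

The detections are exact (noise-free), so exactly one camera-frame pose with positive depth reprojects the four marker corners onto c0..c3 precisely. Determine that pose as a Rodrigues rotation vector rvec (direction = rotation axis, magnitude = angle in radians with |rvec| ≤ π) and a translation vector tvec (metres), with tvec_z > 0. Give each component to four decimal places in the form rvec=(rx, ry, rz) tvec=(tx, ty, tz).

rvec=(-0.2016, -0.1135, -0.3619) tvec=(0.1320, -0.0542, 1.3550)

Intrinsics K: fx=871.5, fy=766.6, cx=310.5, cy=243.7
Marker side s = 0.217 m; corners in marker frame (Z=0):
  M0 = (-0.1085, +0.1085, 0)
  M1 = (+0.1085, +0.1085, 0)
  M2 = (+0.1085, -0.1085, 0)
  M3 = (-0.1085, -0.1085, 0)
Detected image corners:
  c0 = (357.031710, 291.334490) px
  c1 = (485.926365, 248.421810) px
  c2 = (431.844450, 138.719191) px
  c3 = (305.297877, 177.872013) px
Planar DLT: solve 8×8 A·h = b for H (H[2,2]=1):
  H  [+631.04897 +192.78481 +395.40020]
  H  [-165.90880 +486.41352 +213.06414]
  H  [+0.10772 -0.12934 +1.00000]
B = K⁻¹H; ‖b₁‖=0.738000, ‖b₂‖=0.738000; λ = 2/(‖b₁‖+‖b₂‖) = 1.355013, sign → tz>0 ⇒ λ=+1.355013
r₁ = λ·B[:,0] = (+0.92916,-0.33965,+0.14596); r₂ = λ·B[:,1] = (+0.36219,+0.91548,-0.17526)
r₃ = r₁×r₂ = (-0.07409,+0.21571,+0.97364); SVD([r₁ r₂ r₃]) → R = UVᵀ:
  R  [+0.92916 +0.36219 -0.07409]
  R  [-0.33965 +0.91548 +0.21571]
  R  [+0.14596 -0.17526 +0.97364]
t = (+0.13200, -0.05415, +1.35501) m
tr R = 2.818280; θ = arccos((tr R − 1)/2) = 0.429581 rad = 24.613°
axis k = ((R−Rᵀ)₃₂, (R−Rᵀ)₁₃, (R−Rᵀ)₂₁) / (2 sinθ) = (-0.469361, -0.264172, -0.842563)
rvec = θ·k = (-0.201629, -0.113483, -0.361949)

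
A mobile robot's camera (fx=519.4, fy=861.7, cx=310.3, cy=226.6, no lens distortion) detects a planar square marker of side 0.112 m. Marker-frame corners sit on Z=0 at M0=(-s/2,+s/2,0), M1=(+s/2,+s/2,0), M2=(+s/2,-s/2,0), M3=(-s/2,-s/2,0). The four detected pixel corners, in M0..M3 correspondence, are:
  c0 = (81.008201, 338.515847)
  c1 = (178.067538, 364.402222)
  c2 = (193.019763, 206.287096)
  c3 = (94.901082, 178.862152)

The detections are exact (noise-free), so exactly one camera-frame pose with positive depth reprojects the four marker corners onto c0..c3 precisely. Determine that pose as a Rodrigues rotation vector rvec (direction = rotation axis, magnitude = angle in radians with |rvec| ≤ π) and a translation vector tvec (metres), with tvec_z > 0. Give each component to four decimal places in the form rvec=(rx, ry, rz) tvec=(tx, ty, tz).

rvec=(0.0671, -0.0353, 0.1687) tvec=(-0.1988, 0.0317, 0.5954)

Intrinsics K: fx=519.4, fy=861.7, cx=310.3, cy=226.6
Marker side s = 0.112 m; corners in marker frame (Z=0):
  M0 = (-0.0560, +0.0560, 0)
  M1 = (+0.0560, +0.0560, 0)
  M2 = (+0.0560, -0.0560, 0)
  M3 = (-0.0560, -0.0560, 0)
Detected image corners:
  c0 = (81.008201, 338.515847) px
  c1 = (178.067538, 364.402222) px
  c2 = (193.019763, 206.287096) px
  c3 = (94.901082, 178.862152) px
Planar DLT: solve 8×8 A·h = b for H (H[2,2]=1):
  H  [+880.66965 -114.15265 +136.89310]
  H  [+256.58944 +1447.70246 +272.54417]
  H  [+0.06850 +0.10704 +1.00000]
B = K⁻¹H; ‖b₁‖=1.679509, ‖b₂‖=1.679509; λ = 2/(‖b₁‖+‖b₂‖) = 0.595412, sign → tz>0 ⇒ λ=+0.595412
r₁ = λ·B[:,0] = (+0.98519,+0.16657,+0.04079); r₂ = λ·B[:,1] = (-0.16894,+0.98356,+0.06374)
r₃ = r₁×r₂ = (-0.02950,-0.06968,+0.99713); SVD([r₁ r₂ r₃]) → R = UVᵀ:
  R  [+0.98519 -0.16894 -0.02950]
  R  [+0.16657 +0.98356 -0.06968]
  R  [+0.04079 +0.06374 +0.99713]
t = (-0.19878, +0.03175, +0.59541) m
tr R = 2.965883; θ = arccos((tr R − 1)/2) = 0.184972 rad = 10.598°
axis k = ((R−Rᵀ)₃₂, (R−Rᵀ)₁₃, (R−Rᵀ)₂₁) / (2 sinθ) = (+0.362707, -0.191081, +0.912103)
rvec = θ·k = (+0.067091, -0.035345, +0.168714)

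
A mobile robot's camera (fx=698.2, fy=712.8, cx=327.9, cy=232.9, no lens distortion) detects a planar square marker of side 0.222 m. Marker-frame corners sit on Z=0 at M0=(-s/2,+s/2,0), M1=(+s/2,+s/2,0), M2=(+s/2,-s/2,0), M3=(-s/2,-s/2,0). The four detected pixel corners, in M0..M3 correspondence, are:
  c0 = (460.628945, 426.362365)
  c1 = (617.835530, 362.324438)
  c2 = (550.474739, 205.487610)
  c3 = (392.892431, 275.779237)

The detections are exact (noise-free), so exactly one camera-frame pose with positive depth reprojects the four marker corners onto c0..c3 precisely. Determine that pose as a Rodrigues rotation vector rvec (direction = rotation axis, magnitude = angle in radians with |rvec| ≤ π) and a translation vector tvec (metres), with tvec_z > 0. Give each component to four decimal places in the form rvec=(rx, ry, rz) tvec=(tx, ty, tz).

rvec=(0.0987, 0.1223, -0.4289) tvec=(0.2334, 0.1111, 0.9233)

Intrinsics K: fx=698.2, fy=712.8, cx=327.9, cy=232.9
Marker side s = 0.222 m; corners in marker frame (Z=0):
  M0 = (-0.1110, +0.1110, 0)
  M1 = (+0.1110, +0.1110, 0)
  M2 = (+0.1110, -0.1110, 0)
  M3 = (-0.1110, -0.1110, 0)
Detected image corners:
  c0 = (460.628945, 426.362365) px
  c1 = (617.835530, 362.324438) px
  c2 = (550.474739, 205.487610) px
  c3 = (392.892431, 275.779237) px
Planar DLT: solve 8×8 A·h = b for H (H[2,2]=1):
  H  [+632.97170 +342.34147 +504.42662]
  H  [-350.16676 +716.05478 +318.69120]
  H  [-0.15037 +0.07529 +1.00000]
B = K⁻¹H; ‖b₁‖=1.083049, ‖b₂‖=1.083049; λ = 2/(‖b₁‖+‖b₂‖) = 0.923319, sign → tz>0 ⇒ λ=+0.923319
r₁ = λ·B[:,0] = (+0.90226,-0.40822,-0.13884); r₂ = λ·B[:,1] = (+0.42008,+0.90482,+0.06951)
r₃ = r₁×r₂ = (+0.09725,-0.12104,+0.98787); SVD([r₁ r₂ r₃]) → R = UVᵀ:
  R  [+0.90226 +0.42008 +0.09725]
  R  [-0.40822 +0.90482 -0.12104]
  R  [-0.13884 +0.06951 +0.98787]
t = (+0.23344, +0.11113, +0.92332) m
tr R = 2.794958; θ = arccos((tr R − 1)/2) = 0.456776 rad = 26.171°
axis k = ((R−Rᵀ)₃₂, (R−Rᵀ)₁₃, (R−Rᵀ)₂₁) / (2 sinθ) = (+0.216022, +0.267637, -0.938992)
rvec = θ·k = (+0.098673, +0.122250, -0.428909)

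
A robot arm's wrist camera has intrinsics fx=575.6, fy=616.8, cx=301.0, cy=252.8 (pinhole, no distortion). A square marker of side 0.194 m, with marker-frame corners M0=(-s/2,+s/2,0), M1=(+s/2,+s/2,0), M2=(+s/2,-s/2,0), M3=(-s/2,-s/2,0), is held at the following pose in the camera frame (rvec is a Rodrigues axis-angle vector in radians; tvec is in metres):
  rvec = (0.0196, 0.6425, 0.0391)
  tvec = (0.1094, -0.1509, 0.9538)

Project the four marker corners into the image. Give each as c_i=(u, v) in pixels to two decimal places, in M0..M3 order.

c0=(317.37, 217.48) c1=(418.88, 218.58) c2=(423.46, 84.44) c3=(320.83, 98.78)

Intrinsics K: fx=575.6, fy=616.8, cx=301.0, cy=252.8
Marker side s = 0.194 m; corners in marker frame (Z=0):
  M0 = (-0.0970, +0.0970, 0)
  M1 = (+0.0970, +0.0970, 0)
  M2 = (+0.0970, -0.0970, 0)
  M3 = (-0.0970, -0.0970, 0)
rvec = (0.0196, 0.6425, 0.0391), |rvec| = θ = 0.64399 rad = 36.898°
Rodrigues: sinθ=0.60039, 1−cosθ=0.20029; R = I + sinθ·[k]× + (1−cosθ)·[k]×²:
    [+0.79989 -0.03037 +0.59937]
    [+0.04253 +0.99908 -0.00614]
    [-0.59863 +0.03041 +0.80045]
t = (0.1094, -0.1509, 0.9538) m
M0: Pc = R·M0+t = (+0.02886, -0.05812, +1.01482); u = 575.6·(+0.02886)/1.01482 + 301.0 = 317.3717, v = 616.8·(-0.05812)/1.01482 + 252.8 = 217.4777
M1: Pc = R·M1+t = (+0.18404, -0.04986, +0.89868); u = 575.6·(+0.18404)/0.89868 + 301.0 = 418.8788, v = 616.8·(-0.04986)/0.89868 + 252.8 = 218.5766
M2: Pc = R·M2+t = (+0.18994, -0.24368, +0.89278); u = 575.6·(+0.18994)/0.89278 + 301.0 = 423.4564, v = 616.8·(-0.24368)/0.89278 + 252.8 = 84.4449
M3: Pc = R·M3+t = (+0.03476, -0.25194, +1.00892); u = 575.6·(+0.03476)/1.00892 + 301.0 = 320.8289, v = 616.8·(-0.25194)/1.00892 + 252.8 = 98.7793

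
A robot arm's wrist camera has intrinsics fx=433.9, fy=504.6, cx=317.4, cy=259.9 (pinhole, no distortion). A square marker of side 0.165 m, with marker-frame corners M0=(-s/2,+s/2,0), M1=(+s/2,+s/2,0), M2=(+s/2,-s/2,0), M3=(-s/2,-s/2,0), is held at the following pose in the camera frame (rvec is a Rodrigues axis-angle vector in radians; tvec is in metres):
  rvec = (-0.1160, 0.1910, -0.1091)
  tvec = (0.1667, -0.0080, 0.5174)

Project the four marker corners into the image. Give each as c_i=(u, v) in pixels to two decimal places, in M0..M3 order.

Intrinsics K: fx=433.9, fy=504.6, cx=317.4, cy=259.9
Marker side s = 0.165 m; corners in marker frame (Z=0):
  M0 = (-0.0825, +0.0825, 0)
  M1 = (+0.0825, +0.0825, 0)
  M2 = (+0.0825, -0.0825, 0)
  M3 = (-0.0825, -0.0825, 0)
rvec = (-0.1160, 0.1910, -0.1091), |rvec| = θ = 0.24868 rad = 14.248°
Rodrigues: sinθ=0.24612, 1−cosθ=0.03076; R = I + sinθ·[k]× + (1−cosθ)·[k]×²:
    [+0.97593 +0.09696 +0.19533]
    [-0.11900 +0.98739 +0.10444]
    [-0.18274 -0.12517 +0.97516]
t = (0.1667, -0.0080, 0.5174) m
M0: Pc = R·M0+t = (+0.09418, +0.08328, +0.52215); u = 433.9·(+0.09418)/0.52215 + 317.4 = 395.6663, v = 504.6·(+0.08328)/0.52215 + 259.9 = 340.3779
M1: Pc = R·M1+t = (+0.25521, +0.06364, +0.49200); u = 433.9·(+0.25521)/0.49200 + 317.4 = 542.4769, v = 504.6·(+0.06364)/0.49200 + 259.9 = 325.1721
M2: Pc = R·M2+t = (+0.23922, -0.09928, +0.51265); u = 433.9·(+0.23922)/0.51265 + 317.4 = 519.8684, v = 504.6·(-0.09928)/0.51265 + 259.9 = 162.1822
M3: Pc = R·M3+t = (+0.07819, -0.07964, +0.54280); u = 433.9·(+0.07819)/0.54280 + 317.4 = 379.8999, v = 504.6·(-0.07964)/0.54280 + 259.9 = 185.8635

c0=(395.67, 340.38) c1=(542.48, 325.17) c2=(519.87, 162.18) c3=(379.90, 185.86)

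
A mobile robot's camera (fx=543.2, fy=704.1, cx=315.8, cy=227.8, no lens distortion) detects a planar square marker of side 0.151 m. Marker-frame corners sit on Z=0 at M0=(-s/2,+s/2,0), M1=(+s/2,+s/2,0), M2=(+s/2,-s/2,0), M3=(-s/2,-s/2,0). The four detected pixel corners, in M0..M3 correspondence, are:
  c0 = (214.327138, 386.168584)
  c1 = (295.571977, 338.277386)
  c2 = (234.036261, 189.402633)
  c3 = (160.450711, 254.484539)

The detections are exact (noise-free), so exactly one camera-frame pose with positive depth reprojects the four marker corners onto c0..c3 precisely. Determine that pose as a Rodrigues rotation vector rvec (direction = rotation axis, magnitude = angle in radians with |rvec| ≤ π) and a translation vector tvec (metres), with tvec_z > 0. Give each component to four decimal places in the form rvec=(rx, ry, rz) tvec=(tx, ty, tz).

rvec=(0.1209, 0.5830, -0.4878) tvec=(-0.1139, 0.0628, 0.6712)

Intrinsics K: fx=543.2, fy=704.1, cx=315.8, cy=227.8
Marker side s = 0.151 m; corners in marker frame (Z=0):
  M0 = (-0.0755, +0.0755, 0)
  M1 = (+0.0755, +0.0755, 0)
  M2 = (+0.0755, -0.0755, 0)
  M3 = (-0.0755, -0.0755, 0)
Detected image corners:
  c0 = (214.327138, 386.168584) px
  c1 = (295.571977, 338.277386) px
  c2 = (234.036261, 189.402633) px
  c3 = (160.450711, 254.484539) px
Planar DLT: solve 8×8 A·h = b for H (H[2,2]=1):
  H  [+325.59746 +371.83385 +223.59506]
  H  [-615.84104 +914.15484 +293.64229]
  H  [-0.82713 -0.03866 +1.00000]
B = K⁻¹H; ‖b₁‖=1.489849, ‖b₂‖=1.489849; λ = 2/(‖b₁‖+‖b₂‖) = 0.671209, sign → tz>0 ⇒ λ=+0.671209
r₁ = λ·B[:,0] = (+0.72509,-0.40745,-0.55518); r₂ = λ·B[:,1] = (+0.47455,+0.87985,-0.02595)
r₃ = r₁×r₂ = (+0.49905,-0.24464,+0.83133); SVD([r₁ r₂ r₃]) → R = UVᵀ:
  R  [+0.72509 +0.47455 +0.49905]
  R  [-0.40745 +0.87985 -0.24464]
  R  [-0.55518 -0.02595 +0.83133]
t = (-0.11393, +0.06277, +0.67121) m
tr R = 2.436265; θ = arccos((tr R − 1)/2) = 0.769681 rad = 44.099°
axis k = ((R−Rᵀ)₃₂, (R−Rᵀ)₁₃, (R−Rᵀ)₂₁) / (2 sinθ) = (+0.157126, +0.757448, -0.633706)
rvec = θ·k = (+0.120937, +0.582994, -0.487752)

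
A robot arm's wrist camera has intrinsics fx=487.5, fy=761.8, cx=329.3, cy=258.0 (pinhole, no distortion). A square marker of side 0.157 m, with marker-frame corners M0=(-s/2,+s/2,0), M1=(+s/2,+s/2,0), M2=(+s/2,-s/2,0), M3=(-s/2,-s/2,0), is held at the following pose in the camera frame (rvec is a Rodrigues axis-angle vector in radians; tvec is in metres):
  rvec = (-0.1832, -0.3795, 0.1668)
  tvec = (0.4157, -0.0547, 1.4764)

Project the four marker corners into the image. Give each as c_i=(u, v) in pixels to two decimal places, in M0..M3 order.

Intrinsics K: fx=487.5, fy=761.8, cx=329.3, cy=258.0
Marker side s = 0.157 m; corners in marker frame (Z=0):
  M0 = (-0.0785, +0.0785, 0)
  M1 = (+0.0785, +0.0785, 0)
  M2 = (+0.0785, -0.0785, 0)
  M3 = (-0.0785, -0.0785, 0)
rvec = (-0.1832, -0.3795, 0.1668), |rvec| = θ = 0.45322 rad = 25.967°
Rodrigues: sinθ=0.43786, 1−cosθ=0.10096; R = I + sinθ·[k]× + (1−cosθ)·[k]×²:
    [+0.91554 -0.12698 -0.38166]
    [+0.19532 +0.96983 +0.14588]
    [+0.35162 -0.20810 +0.91272]
t = (0.4157, -0.0547, 1.4764) m
M0: Pc = R·M0+t = (+0.33386, +0.00610, +1.43246); u = 487.5·(+0.33386)/1.43246 + 329.3 = 442.9212, v = 761.8·(+0.00610)/1.43246 + 258.0 = 261.2435
M1: Pc = R·M1+t = (+0.47760, +0.03676, +1.48767); u = 487.5·(+0.47760)/1.48767 + 329.3 = 485.8076, v = 761.8·(+0.03676)/1.48767 + 258.0 = 276.8261
M2: Pc = R·M2+t = (+0.49754, -0.11550, +1.52034); u = 487.5·(+0.49754)/1.52034 + 329.3 = 488.8365, v = 761.8·(-0.11550)/1.52034 + 258.0 = 200.1266
M3: Pc = R·M3+t = (+0.35380, -0.14616, +1.46513); u = 487.5·(+0.35380)/1.46513 + 329.3 = 447.0206, v = 761.8·(-0.14616)/1.46513 + 258.0 = 182.0016

c0=(442.92, 261.24) c1=(485.81, 276.83) c2=(488.84, 200.13) c3=(447.02, 182.00)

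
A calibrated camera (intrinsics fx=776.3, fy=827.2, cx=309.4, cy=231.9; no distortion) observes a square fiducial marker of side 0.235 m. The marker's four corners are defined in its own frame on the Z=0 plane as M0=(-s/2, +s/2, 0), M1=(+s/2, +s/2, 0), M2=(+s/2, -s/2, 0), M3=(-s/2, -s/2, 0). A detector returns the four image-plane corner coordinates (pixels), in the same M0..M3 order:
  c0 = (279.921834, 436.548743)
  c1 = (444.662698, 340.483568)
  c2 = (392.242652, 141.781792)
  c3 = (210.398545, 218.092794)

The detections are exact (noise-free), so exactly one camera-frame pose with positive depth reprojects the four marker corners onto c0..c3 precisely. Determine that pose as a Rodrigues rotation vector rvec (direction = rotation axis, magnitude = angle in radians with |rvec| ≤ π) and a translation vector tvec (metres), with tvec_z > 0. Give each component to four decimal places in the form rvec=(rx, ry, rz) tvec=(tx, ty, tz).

Intrinsics K: fx=776.3, fy=827.2, cx=309.4, cy=231.9
Marker side s = 0.235 m; corners in marker frame (Z=0):
  M0 = (-0.1175, +0.1175, 0)
  M1 = (+0.1175, +0.1175, 0)
  M2 = (+0.1175, -0.1175, 0)
  M3 = (-0.1175, -0.1175, 0)
Detected image corners:
  c0 = (279.921834, 436.548743) px
  c1 = (444.662698, 340.483568) px
  c2 = (392.242652, 141.781792) px
  c3 = (210.398545, 218.092794) px
Planar DLT: solve 8×8 A·h = b for H (H[2,2]=1):
  H  [+903.39903 +337.88868 +337.80124]
  H  [-224.88497 +954.11494 +284.65404]
  H  [+0.50337 +0.24287 +1.00000]
B = K⁻¹H; ‖b₁‖=1.162541, ‖b₂‖=1.162541; λ = 2/(‖b₁‖+‖b₂‖) = 0.860185, sign → tz>0 ⇒ λ=+0.860185
r₁ = λ·B[:,0] = (+0.82844,-0.35524,+0.43299); r₂ = λ·B[:,1] = (+0.29113,+0.93359,+0.20892)
r₃ = r₁×r₂ = (-0.47846,-0.04702,+0.87685); SVD([r₁ r₂ r₃]) → R = UVᵀ:
  R  [+0.82844 +0.29113 -0.47846]
  R  [-0.35524 +0.93359 -0.04702]
  R  [+0.43299 +0.20892 +0.87685]
t = (+0.03147, +0.05486, +0.86018) m
tr R = 2.638889; θ = arccos((tr R − 1)/2) = 0.610355 rad = 34.971°
axis k = ((R−Rᵀ)₃₂, (R−Rᵀ)₁₃, (R−Rᵀ)₂₁) / (2 sinθ) = (+0.223265, -0.795112, -0.563870)
rvec = θ·k = (+0.136271, -0.485301, -0.344161)

rvec=(0.1363, -0.4853, -0.3442) tvec=(0.0315, 0.0549, 0.8602)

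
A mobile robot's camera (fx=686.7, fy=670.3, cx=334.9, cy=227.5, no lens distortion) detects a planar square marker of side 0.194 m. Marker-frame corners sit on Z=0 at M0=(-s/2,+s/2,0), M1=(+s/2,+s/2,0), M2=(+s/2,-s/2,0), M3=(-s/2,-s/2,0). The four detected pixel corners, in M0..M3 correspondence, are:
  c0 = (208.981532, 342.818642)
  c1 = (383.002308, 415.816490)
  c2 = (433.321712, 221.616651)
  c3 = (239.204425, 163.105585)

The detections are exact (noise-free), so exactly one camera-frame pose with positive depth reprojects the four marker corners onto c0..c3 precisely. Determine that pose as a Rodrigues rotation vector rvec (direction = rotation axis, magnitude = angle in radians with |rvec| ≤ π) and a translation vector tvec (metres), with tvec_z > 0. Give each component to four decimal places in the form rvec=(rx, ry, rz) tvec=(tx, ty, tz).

Intrinsics K: fx=686.7, fy=670.3, cx=334.9, cy=227.5
Marker side s = 0.194 m; corners in marker frame (Z=0):
  M0 = (-0.0970, +0.0970, 0)
  M1 = (+0.0970, +0.0970, 0)
  M2 = (+0.0970, -0.0970, 0)
  M3 = (-0.0970, -0.0970, 0)
Detected image corners:
  c0 = (208.981532, 342.818642) px
  c1 = (383.002308, 415.816490) px
  c2 = (433.321712, 221.616651) px
  c3 = (239.204425, 163.105585) px
Planar DLT: solve 8×8 A·h = b for H (H[2,2]=1):
  H  [+771.24396 -65.24951 +310.31355]
  H  [+181.99156 +1087.86116 +288.07302]
  H  [-0.55467 +0.44143 +1.00000]
B = K⁻¹H; ‖b₁‖=1.568836, ‖b₂‖=1.568836; λ = 2/(‖b₁‖+‖b₂‖) = 0.637415, sign → tz>0 ⇒ λ=+0.637415
r₁ = λ·B[:,0] = (+0.88832,+0.29306,-0.35356); r₂ = λ·B[:,1] = (-0.19779,+0.93899,+0.28137)
r₃ = r₁×r₂ = (+0.41445,-0.18002,+0.89209); SVD([r₁ r₂ r₃]) → R = UVᵀ:
  R  [+0.88832 -0.19779 +0.41445]
  R  [+0.29306 +0.93899 -0.18002]
  R  [-0.35356 +0.28137 +0.89209]
t = (-0.02282, +0.05760, +0.63742) m
tr R = 2.719405; θ = arccos((tr R − 1)/2) = 0.536110 rad = 30.717°
axis k = ((R−Rᵀ)₃₂, (R−Rᵀ)₁₃, (R−Rᵀ)₂₁) / (2 sinθ) = (+0.451639, +0.751774, +0.480477)
rvec = θ·k = (+0.242128, +0.403033, +0.257588)

rvec=(0.2421, 0.4030, 0.2576) tvec=(-0.0228, 0.0576, 0.6374)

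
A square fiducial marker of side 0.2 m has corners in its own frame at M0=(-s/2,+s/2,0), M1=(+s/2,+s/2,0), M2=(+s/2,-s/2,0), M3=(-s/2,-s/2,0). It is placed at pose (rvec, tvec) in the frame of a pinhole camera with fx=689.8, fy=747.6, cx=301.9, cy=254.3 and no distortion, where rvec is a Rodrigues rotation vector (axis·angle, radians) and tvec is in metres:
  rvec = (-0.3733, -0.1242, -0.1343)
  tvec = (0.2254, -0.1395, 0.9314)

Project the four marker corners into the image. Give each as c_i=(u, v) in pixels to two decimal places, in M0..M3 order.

c0=(413.33, 223.35) c1=(558.79, 206.66) c2=(518.68, 69.56) c3=(382.82, 80.82)

Intrinsics K: fx=689.8, fy=747.6, cx=301.9, cy=254.3
Marker side s = 0.2 m; corners in marker frame (Z=0):
  M0 = (-0.1000, +0.1000, 0)
  M1 = (+0.1000, +0.1000, 0)
  M2 = (+0.1000, -0.1000, 0)
  M3 = (-0.1000, -0.1000, 0)
rvec = (-0.3733, -0.1242, -0.1343), |rvec| = θ = 0.41571 rad = 23.818°
Rodrigues: sinθ=0.40384, 1−cosθ=0.08517; R = I + sinθ·[k]× + (1−cosθ)·[k]×²:
    [+0.98351 +0.15332 -0.09595]
    [-0.10762 +0.92243 +0.37086]
    [+0.14536 -0.35442 +0.92372]
t = (0.2254, -0.1395, 0.9314) m
M0: Pc = R·M0+t = (+0.14238, -0.03650, +0.88142); u = 689.8·(+0.14238)/0.88142 + 301.9 = 413.3270, v = 747.6·(-0.03650)/0.88142 + 254.3 = 223.3456
M1: Pc = R·M1+t = (+0.33908, -0.05802, +0.91049); u = 689.8·(+0.33908)/0.91049 + 301.9 = 558.7924, v = 747.6·(-0.05802)/0.91049 + 254.3 = 206.6616
M2: Pc = R·M2+t = (+0.30842, -0.24250, +0.98138); u = 689.8·(+0.30842)/0.98138 + 301.9 = 518.6846, v = 747.6·(-0.24250)/0.98138 + 254.3 = 69.5633
M3: Pc = R·M3+t = (+0.11172, -0.22098, +0.95231); u = 689.8·(+0.11172)/0.95231 + 301.9 = 382.8224, v = 747.6·(-0.22098)/0.95231 + 254.3 = 80.8201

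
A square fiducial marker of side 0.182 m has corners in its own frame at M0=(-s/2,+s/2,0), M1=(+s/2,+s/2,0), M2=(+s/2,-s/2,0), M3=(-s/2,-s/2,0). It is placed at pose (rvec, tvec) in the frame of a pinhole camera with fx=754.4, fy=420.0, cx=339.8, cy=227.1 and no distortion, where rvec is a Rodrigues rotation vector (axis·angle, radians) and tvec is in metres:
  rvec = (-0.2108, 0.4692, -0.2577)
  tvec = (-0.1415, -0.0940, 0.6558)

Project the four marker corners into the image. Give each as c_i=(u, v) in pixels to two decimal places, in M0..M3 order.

c0=(112.43, 238.79) c1=(282.20, 202.75) c2=(244.54, 91.76) c3=(89.88, 137.20)

Intrinsics K: fx=754.4, fy=420.0, cx=339.8, cy=227.1
Marker side s = 0.182 m; corners in marker frame (Z=0):
  M0 = (-0.0910, +0.0910, 0)
  M1 = (+0.0910, +0.0910, 0)
  M2 = (+0.0910, -0.0910, 0)
  M3 = (-0.0910, -0.0910, 0)
rvec = (-0.2108, 0.4692, -0.2577), |rvec| = θ = 0.57532 rad = 32.963°
Rodrigues: sinθ=0.54410, 1−cosθ=0.16098; R = I + sinθ·[k]× + (1−cosθ)·[k]×²:
    [+0.86063 +0.19561 +0.47016]
    [-0.29182 +0.94609 +0.14055]
    [-0.41732 -0.25817 +0.87132]
t = (-0.1415, -0.0940, 0.6558) m
M0: Pc = R·M0+t = (-0.20202, +0.01865, +0.67028); u = 754.4·(-0.20202)/0.67028 + 339.8 = 112.4314, v = 420.0·(+0.01865)/0.67028 + 227.1 = 238.7860
M1: Pc = R·M1+t = (-0.04538, -0.03446, +0.59433); u = 754.4·(-0.04538)/0.59433 + 339.8 = 282.1954, v = 420.0·(-0.03446)/0.59433 + 227.1 = 202.7467
M2: Pc = R·M2+t = (-0.08098, -0.20665, +0.64132); u = 754.4·(-0.08098)/0.64132 + 339.8 = 244.5368, v = 420.0·(-0.20665)/0.64132 + 227.1 = 91.7646
M3: Pc = R·M3+t = (-0.23762, -0.15354, +0.71727); u = 754.4·(-0.23762)/0.71727 + 339.8 = 89.8813, v = 420.0·(-0.15354)/0.71727 + 227.1 = 137.1950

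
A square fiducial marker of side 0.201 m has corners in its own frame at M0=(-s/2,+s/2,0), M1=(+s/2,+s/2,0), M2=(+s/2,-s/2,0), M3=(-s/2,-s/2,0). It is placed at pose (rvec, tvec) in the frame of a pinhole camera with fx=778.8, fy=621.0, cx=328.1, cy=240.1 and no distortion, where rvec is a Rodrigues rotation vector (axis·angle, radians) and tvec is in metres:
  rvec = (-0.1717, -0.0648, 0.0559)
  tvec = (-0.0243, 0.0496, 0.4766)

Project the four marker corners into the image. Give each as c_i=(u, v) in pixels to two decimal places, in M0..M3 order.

Intrinsics K: fx=778.8, fy=621.0, cx=328.1, cy=240.1
Marker side s = 0.201 m; corners in marker frame (Z=0):
  M0 = (-0.1005, +0.1005, 0)
  M1 = (+0.1005, +0.1005, 0)
  M2 = (+0.1005, -0.1005, 0)
  M3 = (-0.1005, -0.1005, 0)
rvec = (-0.1717, -0.0648, 0.0559), |rvec| = θ = 0.19185 rad = 10.992°
Rodrigues: sinθ=0.19067, 1−cosθ=0.01835; R = I + sinθ·[k]× + (1−cosθ)·[k]×²:
    [+0.99635 -0.05001 -0.06919]
    [+0.06110 +0.98375 +0.16884]
    [+0.05962 -0.17245 +0.98321]
t = (-0.0243, 0.0496, 0.4766) m
M0: Pc = R·M0+t = (-0.12946, +0.14233, +0.45328); u = 778.8·(-0.12946)/0.45328 + 328.1 = 105.6688, v = 621.0·(+0.14233)/0.45328 + 240.1 = 435.0896
M1: Pc = R·M1+t = (+0.07081, +0.15461, +0.46526); u = 778.8·(+0.07081)/0.46526 + 328.1 = 446.6239, v = 621.0·(+0.15461)/0.46526 + 240.1 = 446.4604
M2: Pc = R·M2+t = (+0.08086, -0.04313, +0.49992); u = 778.8·(+0.08086)/0.49992 + 328.1 = 454.0657, v = 621.0·(-0.04313)/0.49992 + 240.1 = 186.5297
M3: Pc = R·M3+t = (-0.11941, -0.05541, +0.48794); u = 778.8·(-0.11941)/0.48794 + 328.1 = 137.5148, v = 621.0·(-0.05541)/0.48794 + 240.1 = 169.5830

c0=(105.67, 435.09) c1=(446.62, 446.46) c2=(454.07, 186.53) c3=(137.51, 169.58)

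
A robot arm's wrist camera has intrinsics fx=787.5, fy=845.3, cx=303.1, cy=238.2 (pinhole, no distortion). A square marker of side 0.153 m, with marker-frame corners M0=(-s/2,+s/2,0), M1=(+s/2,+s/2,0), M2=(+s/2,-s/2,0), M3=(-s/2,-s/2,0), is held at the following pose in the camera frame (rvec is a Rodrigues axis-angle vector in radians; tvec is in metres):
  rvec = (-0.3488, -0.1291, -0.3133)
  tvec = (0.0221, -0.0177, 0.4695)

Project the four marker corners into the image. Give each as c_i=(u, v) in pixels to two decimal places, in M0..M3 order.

c0=(256.83, 378.96) c1=(507.31, 292.00) c2=(411.12, 59.38) c3=(180.36, 124.43)

Intrinsics K: fx=787.5, fy=845.3, cx=303.1, cy=238.2
Marker side s = 0.153 m; corners in marker frame (Z=0):
  M0 = (-0.0765, +0.0765, 0)
  M1 = (+0.0765, +0.0765, 0)
  M2 = (+0.0765, -0.0765, 0)
  M3 = (-0.0765, -0.0765, 0)
rvec = (-0.3488, -0.1291, -0.3133), |rvec| = θ = 0.48630 rad = 27.863°
Rodrigues: sinθ=0.46736, 1−cosθ=0.11593; R = I + sinθ·[k]× + (1−cosθ)·[k]×²:
    [+0.94371 +0.32317 -0.07050]
    [-0.27902 +0.89224 +0.35504]
    [+0.17764 -0.31539 +0.93219]
t = (0.0221, -0.0177, 0.4695) m
M0: Pc = R·M0+t = (-0.02537, +0.07190, +0.43178); u = 787.5·(-0.02537)/0.43178 + 303.1 = 256.8271, v = 845.3·(+0.07190)/0.43178 + 238.2 = 378.9612
M1: Pc = R·M1+t = (+0.11902, +0.02921, +0.45896); u = 787.5·(+0.11902)/0.45896 + 303.1 = 507.3116, v = 845.3·(+0.02921)/0.45896 + 238.2 = 292.0000
M2: Pc = R·M2+t = (+0.06957, -0.10730, +0.50722); u = 787.5·(+0.06957)/0.50722 + 303.1 = 411.1157, v = 845.3·(-0.10730)/0.50722 + 238.2 = 59.3771
M3: Pc = R·M3+t = (-0.07482, -0.06461, +0.48004); u = 787.5·(-0.07482)/0.48004 + 303.1 = 180.3637, v = 845.3·(-0.06461)/0.48004 + 238.2 = 124.4259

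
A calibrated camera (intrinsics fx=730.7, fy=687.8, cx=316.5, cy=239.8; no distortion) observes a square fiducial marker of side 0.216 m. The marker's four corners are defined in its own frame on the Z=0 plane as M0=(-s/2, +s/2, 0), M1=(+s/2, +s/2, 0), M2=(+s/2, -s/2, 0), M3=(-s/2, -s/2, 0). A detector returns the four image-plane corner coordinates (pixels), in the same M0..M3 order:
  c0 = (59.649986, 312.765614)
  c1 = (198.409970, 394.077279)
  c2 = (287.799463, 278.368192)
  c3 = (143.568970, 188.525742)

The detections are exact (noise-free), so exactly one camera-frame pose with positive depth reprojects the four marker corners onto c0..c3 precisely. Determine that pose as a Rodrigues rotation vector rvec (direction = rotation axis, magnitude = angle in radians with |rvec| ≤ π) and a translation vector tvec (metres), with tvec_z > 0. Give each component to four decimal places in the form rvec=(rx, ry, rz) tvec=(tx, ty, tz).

Intrinsics K: fx=730.7, fy=687.8, cx=316.5, cy=239.8
Marker side s = 0.216 m; corners in marker frame (Z=0):
  M0 = (-0.1080, +0.1080, 0)
  M1 = (+0.1080, +0.1080, 0)
  M2 = (+0.1080, -0.1080, 0)
  M3 = (-0.1080, -0.1080, 0)
Detected image corners:
  c0 = (59.649986, 312.765614) px
  c1 = (198.409970, 394.077279) px
  c2 = (287.799463, 278.368192) px
  c3 = (143.568970, 188.525742) px
Planar DLT: solve 8×8 A·h = b for H (H[2,2]=1):
  H  [+678.88141 -355.71434 +172.18924]
  H  [+436.77939 +632.86408 +295.79840]
  H  [+0.14025 +0.26488 +1.00000]
B = K⁻¹H; ‖b₁‖=1.056994, ‖b₂‖=1.056994; λ = 2/(‖b₁‖+‖b₂‖) = 0.946079, sign → tz>0 ⇒ λ=+0.946079
r₁ = λ·B[:,0] = (+0.82151,+0.55454,+0.13269); r₂ = λ·B[:,1] = (-0.56911,+0.78314,+0.25060)
r₃ = r₁×r₂ = (+0.03505,-0.28139,+0.95895); SVD([r₁ r₂ r₃]) → R = UVᵀ:
  R  [+0.82151 -0.56911 +0.03505]
  R  [+0.55454 +0.78314 -0.28139]
  R  [+0.13269 +0.25060 +0.95895]
t = (-0.18685, +0.07703, +0.94608) m
tr R = 2.563611; θ = arccos((tr R − 1)/2) = 0.673240 rad = 38.574°
axis k = ((R−Rᵀ)₃₂, (R−Rᵀ)₁₃, (R−Rᵀ)₂₁) / (2 sinθ) = (+0.426597, -0.078293, +0.901047)
rvec = θ·k = (+0.287203, -0.052710, +0.606621)

rvec=(0.2872, -0.0527, 0.6066) tvec=(-0.1868, 0.0770, 0.9461)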